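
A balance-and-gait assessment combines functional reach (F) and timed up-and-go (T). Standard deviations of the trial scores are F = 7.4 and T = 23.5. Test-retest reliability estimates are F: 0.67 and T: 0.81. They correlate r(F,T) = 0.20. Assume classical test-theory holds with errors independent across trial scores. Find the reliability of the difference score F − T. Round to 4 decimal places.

0.7711

Var(F−T) = 7.4² + 23.5² − 2·7.4·23.5·0.20 = 607.01 − 69.56 = 537.45.
With uncorrelated errors the cross-covariances are all true-score covariance, so they carry over unchanged; only the diagonal terms shrink to ρᵢσᵢ².
True-score variance = [7.4²·0.67 + 23.5²·0.81] − 69.56 = 484.012 − 69.56 = 414.452.
Reliability = 414.452 / 537.45 = 0.7711.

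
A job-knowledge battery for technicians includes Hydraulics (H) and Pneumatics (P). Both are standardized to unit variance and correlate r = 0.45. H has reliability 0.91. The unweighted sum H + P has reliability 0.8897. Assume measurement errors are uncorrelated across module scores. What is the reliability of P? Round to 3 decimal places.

0.770

Var(H+P) = 2 + 2·0.45 = 2.900.
True-score variance = ρ_H + ρ_P + 2·0.45, so 0.8897 = (0.91 + ρ_P + 0.90) / 2.900.
ρ_P = 0.8897·2.900 − 0.91 − 0.90 = 0.770.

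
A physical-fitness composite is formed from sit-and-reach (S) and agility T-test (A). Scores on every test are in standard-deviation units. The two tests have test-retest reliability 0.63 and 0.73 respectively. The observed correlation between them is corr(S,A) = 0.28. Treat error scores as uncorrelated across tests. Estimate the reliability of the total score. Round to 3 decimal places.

0.750

Var(S+A) = 2 + 2·[0.28] = 2 + 0.56 = 2.56.
Because errors are independent across components, Cov(Tᵢ,Tⱼ) = Cov(Xᵢ,Xⱼ); the off-diagonal part of the true-score variance is the same as above.
True-score variance = [0.63 + 0.73] + 0.56 = 1.36 + 0.56 = 1.92.
Reliability = 1.92 / 2.56 = 0.750.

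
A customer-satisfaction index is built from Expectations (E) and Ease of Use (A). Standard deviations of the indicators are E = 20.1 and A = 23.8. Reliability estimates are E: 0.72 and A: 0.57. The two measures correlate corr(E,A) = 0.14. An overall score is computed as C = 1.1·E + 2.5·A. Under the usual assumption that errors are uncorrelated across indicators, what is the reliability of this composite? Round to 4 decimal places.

Var(C) = 1.1²·20.1² + 2.5²·23.8² + 2·[2.75·20.1·23.8·0.14] = 4029.1 + 368.353 = 4397.45.
Under uncorrelated errors the observed covariances equal the true-score covariances, so only the own-variance terms attenuate.
True-score variance = [1.1²·20.1²·0.72 + 2.5²·23.8²·0.57] + 368.353 = 2369.92 + 368.353 = 2738.27.
Reliability = 2738.27 / 4397.45 = 0.6227.

0.6227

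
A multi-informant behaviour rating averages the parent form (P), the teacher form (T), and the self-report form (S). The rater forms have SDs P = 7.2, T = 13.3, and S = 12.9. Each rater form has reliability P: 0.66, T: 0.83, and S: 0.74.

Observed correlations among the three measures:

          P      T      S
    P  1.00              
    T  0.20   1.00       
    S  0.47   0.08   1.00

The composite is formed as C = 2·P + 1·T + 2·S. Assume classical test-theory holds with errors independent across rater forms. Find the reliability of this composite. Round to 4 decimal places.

0.8212

Var(C) = 2²·7.2² + 13.3² + 2²·12.9² + 2·[2·7.2·13.3·0.20 + 4·7.2·12.9·0.47 + 2·13.3·12.9·0.08] = 1049.89 + 480.739 = 1530.63.
With uncorrelated errors the cross-covariances are all true-score covariance, so they carry over unchanged; only the diagonal terms shrink to ρᵢσᵢ².
True-score variance = [2²·7.2²·0.66 + 13.3²·0.83 + 2²·12.9²·0.74] + 480.739 = 776.25 + 480.739 = 1256.99.
Reliability = 1256.99 / 1530.63 = 0.8212.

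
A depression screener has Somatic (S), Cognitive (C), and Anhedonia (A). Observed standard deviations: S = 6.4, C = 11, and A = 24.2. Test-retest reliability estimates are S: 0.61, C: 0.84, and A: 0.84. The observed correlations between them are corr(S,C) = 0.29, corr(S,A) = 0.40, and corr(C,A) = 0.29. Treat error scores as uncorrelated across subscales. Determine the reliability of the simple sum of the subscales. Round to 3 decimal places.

0.879

Var(S+C+A) = 6.4² + 11² + 24.2² + 2·[6.4·11·0.29 + 6.4·24.2·0.40 + 11·24.2·0.29] = 747.6 + 319.132 = 1066.73.
Under uncorrelated errors the observed covariances equal the true-score covariances, so only the own-variance terms attenuate.
True-score variance = [6.4²·0.61 + 11²·0.84 + 24.2²·0.84] + 319.132 = 618.563 + 319.132 = 937.695.
Reliability = 937.695 / 1066.73 = 0.879.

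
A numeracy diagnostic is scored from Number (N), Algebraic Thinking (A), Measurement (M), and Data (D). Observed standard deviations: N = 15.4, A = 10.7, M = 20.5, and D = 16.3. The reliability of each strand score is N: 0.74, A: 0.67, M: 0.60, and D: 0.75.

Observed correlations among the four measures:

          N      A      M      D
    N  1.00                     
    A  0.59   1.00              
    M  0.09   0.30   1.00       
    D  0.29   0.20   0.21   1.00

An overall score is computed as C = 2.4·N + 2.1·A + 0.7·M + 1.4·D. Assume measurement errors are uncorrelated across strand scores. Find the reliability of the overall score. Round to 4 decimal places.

Var(C) = 2.4²·15.4² + 2.1²·10.7² + 0.7²·20.5² + 1.4²·16.3² + 2·[5.04·15.4·10.7·0.59 + 1.68·15.4·20.5·0.09 + 3.36·15.4·16.3·0.29 + 1.47·10.7·20.5·0.30 + 2.94·10.7·16.3·0.20 + 0.98·20.5·16.3·0.21] = 2597.62 + 2100.74 = 4698.36.
Because errors are independent across components, Cov(Tᵢ,Tⱼ) = Cov(Xᵢ,Xⱼ); the off-diagonal part of the true-score variance is the same as above.
True-score variance = [2.4²·15.4²·0.74 + 2.1²·10.7²·0.67 + 0.7²·20.5²·0.60 + 1.4²·16.3²·0.75] + 2100.74 = 1863.27 + 2100.74 = 3964.02.
Reliability = 3964.02 / 4698.36 = 0.8437.

0.8437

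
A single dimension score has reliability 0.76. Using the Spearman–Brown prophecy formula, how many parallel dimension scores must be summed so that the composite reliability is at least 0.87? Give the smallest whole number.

3

k ≥ ρ*(1−ρ₁)/(ρ₁(1−ρ*)) = 0.87·0.24 / (0.76·0.13) = 2.113.
Smallest integer k = 3.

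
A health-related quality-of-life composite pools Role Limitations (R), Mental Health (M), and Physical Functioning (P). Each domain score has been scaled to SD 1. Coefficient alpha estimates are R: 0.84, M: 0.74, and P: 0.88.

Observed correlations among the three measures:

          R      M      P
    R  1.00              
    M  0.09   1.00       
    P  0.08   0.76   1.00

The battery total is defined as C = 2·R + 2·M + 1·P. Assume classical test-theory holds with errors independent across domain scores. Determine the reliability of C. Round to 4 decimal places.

0.8624

Var(C) = 2² + 2² + 1 + 2·[4·0.09 + 2·0.08 + 2·0.76] = 9 + 4.08 = 13.08.
Under uncorrelated errors the observed covariances equal the true-score covariances, so only the own-variance terms attenuate.
True-score variance = [2²·0.84 + 2²·0.74 + 0.88] + 4.08 = 7.2 + 4.08 = 11.28.
Reliability = 11.28 / 13.08 = 0.8624.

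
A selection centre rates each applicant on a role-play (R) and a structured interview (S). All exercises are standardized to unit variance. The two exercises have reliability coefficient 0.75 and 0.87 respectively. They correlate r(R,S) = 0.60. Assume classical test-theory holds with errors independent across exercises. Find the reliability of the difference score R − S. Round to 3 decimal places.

Var(R−S) = 1 + 1 − 2·0.60 = 2 − 1.2 = 0.8.
With uncorrelated errors the cross-covariances are all true-score covariance, so they carry over unchanged; only the diagonal terms shrink to ρᵢσᵢ².
True-score variance = [0.75 + 0.87] − 1.2 = 1.62 − 1.2 = 0.42.
Reliability = 0.42 / 0.8 = 0.525.

0.525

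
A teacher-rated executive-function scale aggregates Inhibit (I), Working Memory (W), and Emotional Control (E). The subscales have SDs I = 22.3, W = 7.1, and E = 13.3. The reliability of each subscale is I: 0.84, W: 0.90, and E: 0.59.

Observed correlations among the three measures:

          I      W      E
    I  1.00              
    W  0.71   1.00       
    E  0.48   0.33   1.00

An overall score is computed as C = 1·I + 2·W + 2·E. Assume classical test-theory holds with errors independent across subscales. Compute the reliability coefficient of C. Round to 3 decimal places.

Var(C) = 22.3² + 2²·7.1² + 2²·13.3² + 2·[2·22.3·7.1·0.71 + 2·22.3·13.3·0.48 + 4·7.1·13.3·0.33] = 1406.49 + 1268.41 = 2674.9.
With uncorrelated errors the cross-covariances are all true-score covariance, so they carry over unchanged; only the diagonal terms shrink to ρᵢσᵢ².
True-score variance = [22.3²·0.84 + 2²·7.1²·0.90 + 2²·13.3²·0.59] + 1268.41 = 1016.66 + 1268.41 = 2285.07.
Reliability = 2285.07 / 2674.9 = 0.854.

0.854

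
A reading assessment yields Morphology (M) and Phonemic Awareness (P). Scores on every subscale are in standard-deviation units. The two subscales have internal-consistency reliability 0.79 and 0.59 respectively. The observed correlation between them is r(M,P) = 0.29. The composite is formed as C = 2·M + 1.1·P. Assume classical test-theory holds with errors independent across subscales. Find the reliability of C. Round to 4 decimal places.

0.7940

Var(C) = 2² + 1.1² + 2·[2.2·0.29] = 5.21 + 1.276 = 6.486.
With uncorrelated errors the cross-covariances are all true-score covariance, so they carry over unchanged; only the diagonal terms shrink to ρᵢσᵢ².
True-score variance = [2²·0.79 + 1.1²·0.59] + 1.276 = 3.8739 + 1.276 = 5.1499.
Reliability = 5.1499 / 6.486 = 0.7940.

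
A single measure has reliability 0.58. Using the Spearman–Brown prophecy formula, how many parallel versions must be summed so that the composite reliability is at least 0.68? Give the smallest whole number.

2

k ≥ ρ*(1−ρ₁)/(ρ₁(1−ρ*)) = 0.68·0.42 / (0.58·0.32) = 1.539.
Smallest integer k = 2.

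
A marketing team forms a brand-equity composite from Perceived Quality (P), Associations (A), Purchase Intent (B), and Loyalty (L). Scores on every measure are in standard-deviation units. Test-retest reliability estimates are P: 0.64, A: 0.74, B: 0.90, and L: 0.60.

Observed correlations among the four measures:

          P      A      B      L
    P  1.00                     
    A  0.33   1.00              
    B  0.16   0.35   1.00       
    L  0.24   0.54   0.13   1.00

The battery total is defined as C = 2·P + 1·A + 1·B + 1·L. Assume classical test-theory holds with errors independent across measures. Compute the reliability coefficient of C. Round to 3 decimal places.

0.816

Var(C) = 2² + 1 + 1 + 1 + 2·[2·0.33 + 2·0.16 + 2·0.24 + 0.35 + 0.54 + 0.13] = 7 + 4.96 = 11.96.
Because errors are independent across components, Cov(Tᵢ,Tⱼ) = Cov(Xᵢ,Xⱼ); the off-diagonal part of the true-score variance is the same as above.
True-score variance = [2²·0.64 + 0.74 + 0.90 + 0.60] + 4.96 = 4.8 + 4.96 = 9.76.
Reliability = 9.76 / 11.96 = 0.816.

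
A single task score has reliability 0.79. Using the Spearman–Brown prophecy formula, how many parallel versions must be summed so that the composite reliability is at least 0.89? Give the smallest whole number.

k ≥ ρ*(1−ρ₁)/(ρ₁(1−ρ*)) = 0.89·0.21 / (0.79·0.11) = 2.151.
Smallest integer k = 3.

3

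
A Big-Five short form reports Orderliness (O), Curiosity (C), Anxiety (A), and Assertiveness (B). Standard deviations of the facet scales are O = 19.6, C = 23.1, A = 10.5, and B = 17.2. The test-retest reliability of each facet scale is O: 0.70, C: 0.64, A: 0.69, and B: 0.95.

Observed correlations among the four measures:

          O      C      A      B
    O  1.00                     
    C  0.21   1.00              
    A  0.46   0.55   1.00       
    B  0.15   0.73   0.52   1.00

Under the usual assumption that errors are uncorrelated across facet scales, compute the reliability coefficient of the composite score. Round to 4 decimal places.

0.8745

Var(O+C+A+B) = 19.6² + 23.1² + 10.5² + 17.2² + 2·[19.6·23.1·0.21 + 19.6·10.5·0.46 + 19.6·17.2·0.15 + 23.1·10.5·0.55 + 23.1·17.2·0.73 + 10.5·17.2·0.52] = 1323.86 + 1515.35 = 2839.21.
Under uncorrelated errors the observed covariances equal the true-score covariances, so only the own-variance terms attenuate.
True-score variance = [19.6²·0.70 + 23.1²·0.64 + 10.5²·0.69 + 17.2²·0.95] + 1515.35 = 967.543 + 1515.35 = 2482.89.
Reliability = 2482.89 / 2839.21 = 0.8745.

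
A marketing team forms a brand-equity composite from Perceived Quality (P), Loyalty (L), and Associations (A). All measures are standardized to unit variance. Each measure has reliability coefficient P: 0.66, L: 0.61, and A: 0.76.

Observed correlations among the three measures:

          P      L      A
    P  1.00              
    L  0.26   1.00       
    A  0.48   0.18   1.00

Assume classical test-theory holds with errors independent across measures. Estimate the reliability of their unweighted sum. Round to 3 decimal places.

Var(P+L+A) = 3 + 2·[0.26 + 0.48 + 0.18] = 3 + 1.84 = 4.84.
Because errors are independent across components, Cov(Tᵢ,Tⱼ) = Cov(Xᵢ,Xⱼ); the off-diagonal part of the true-score variance is the same as above.
True-score variance = [0.66 + 0.61 + 0.76] + 1.84 = 2.03 + 1.84 = 3.87.
Reliability = 3.87 / 4.84 = 0.800.

0.800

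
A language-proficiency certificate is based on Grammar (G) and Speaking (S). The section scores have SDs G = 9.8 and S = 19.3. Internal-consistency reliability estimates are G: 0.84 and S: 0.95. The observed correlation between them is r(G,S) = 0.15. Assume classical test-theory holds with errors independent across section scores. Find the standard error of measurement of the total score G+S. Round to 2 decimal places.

5.83

Var(total) = 468.53 + 56.742 = 525.272.
True-score variance = 434.539 + 56.742 = 491.281, so reliability = 0.9353.
Error variance = 525.272 − 491.281 = 33.9909; SEM = √33.9909 = 5.83.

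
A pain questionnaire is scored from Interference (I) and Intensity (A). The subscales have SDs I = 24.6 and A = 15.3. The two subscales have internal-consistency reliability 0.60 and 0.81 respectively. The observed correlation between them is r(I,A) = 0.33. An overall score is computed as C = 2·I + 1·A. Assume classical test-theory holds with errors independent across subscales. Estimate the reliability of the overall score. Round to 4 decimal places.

Var(C) = 2²·24.6² + 15.3² + 2·[2·24.6·15.3·0.33] = 2654.73 + 496.822 = 3151.55.
Under uncorrelated errors the observed covariances equal the true-score covariances, so only the own-variance terms attenuate.
True-score variance = [2²·24.6²·0.60 + 15.3²·0.81] + 496.822 = 1642 + 496.822 = 2138.82.
Reliability = 2138.82 / 3151.55 = 0.6787.

0.6787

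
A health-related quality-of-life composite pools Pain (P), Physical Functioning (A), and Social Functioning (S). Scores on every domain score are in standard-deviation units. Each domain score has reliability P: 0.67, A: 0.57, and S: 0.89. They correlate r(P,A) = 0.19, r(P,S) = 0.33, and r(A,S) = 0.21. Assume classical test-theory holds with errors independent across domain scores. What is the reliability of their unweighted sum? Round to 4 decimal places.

Var(P+A+S) = 3 + 2·[0.19 + 0.33 + 0.21] = 3 + 1.46 = 4.46.
Because errors are independent across components, Cov(Tᵢ,Tⱼ) = Cov(Xᵢ,Xⱼ); the off-diagonal part of the true-score variance is the same as above.
True-score variance = [0.67 + 0.57 + 0.89] + 1.46 = 2.13 + 1.46 = 3.59.
Reliability = 3.59 / 4.46 = 0.8049.

0.8049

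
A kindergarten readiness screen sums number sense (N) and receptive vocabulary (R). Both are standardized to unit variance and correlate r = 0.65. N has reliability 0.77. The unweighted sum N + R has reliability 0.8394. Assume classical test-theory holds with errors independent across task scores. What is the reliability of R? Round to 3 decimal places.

Var(N+R) = 2 + 2·0.65 = 3.300.
True-score variance = ρ_N + ρ_R + 2·0.65, so 0.8394 = (0.77 + ρ_R + 1.30) / 3.300.
ρ_R = 0.8394·3.300 − 0.77 − 1.30 = 0.700.

0.700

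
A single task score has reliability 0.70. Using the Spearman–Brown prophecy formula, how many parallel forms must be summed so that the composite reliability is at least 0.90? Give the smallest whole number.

k ≥ ρ*(1−ρ₁)/(ρ₁(1−ρ*)) = 0.90·0.30 / (0.70·0.10) = 3.857.
Smallest integer k = 4.

4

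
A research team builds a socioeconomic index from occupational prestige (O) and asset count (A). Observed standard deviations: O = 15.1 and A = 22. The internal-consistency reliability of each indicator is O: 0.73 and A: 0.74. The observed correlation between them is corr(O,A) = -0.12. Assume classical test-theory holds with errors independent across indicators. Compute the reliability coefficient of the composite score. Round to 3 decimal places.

0.704

Var(O+A) = 15.1² + 22² + 2·[15.1·22·(-0.12)] = 712.01 − 79.728 = 632.282.
With uncorrelated errors the cross-covariances are all true-score covariance, so they carry over unchanged; only the diagonal terms shrink to ρᵢσᵢ².
True-score variance = [15.1²·0.73 + 22²·0.74] − 79.728 = 524.607 − 79.728 = 444.879.
Reliability = 444.879 / 632.282 = 0.704.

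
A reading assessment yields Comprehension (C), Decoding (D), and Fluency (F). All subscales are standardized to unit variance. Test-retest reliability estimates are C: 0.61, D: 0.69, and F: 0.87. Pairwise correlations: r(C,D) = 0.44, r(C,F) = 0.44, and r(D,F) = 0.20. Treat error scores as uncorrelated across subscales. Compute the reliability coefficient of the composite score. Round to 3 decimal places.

Var(C+D+F) = 3 + 2·[0.44 + 0.44 + 0.20] = 3 + 2.16 = 5.16.
With uncorrelated errors the cross-covariances are all true-score covariance, so they carry over unchanged; only the diagonal terms shrink to ρᵢσᵢ².
True-score variance = [0.61 + 0.69 + 0.87] + 2.16 = 2.17 + 2.16 = 4.33.
Reliability = 4.33 / 5.16 = 0.839.

0.839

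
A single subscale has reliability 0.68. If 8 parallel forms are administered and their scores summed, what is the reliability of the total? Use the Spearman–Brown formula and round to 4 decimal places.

0.9444

ρ_k = kρ / (1 + (k−1)ρ) = 8·0.68 / (1 + 7·0.68) = 5.440 / 5.760 = 0.9444.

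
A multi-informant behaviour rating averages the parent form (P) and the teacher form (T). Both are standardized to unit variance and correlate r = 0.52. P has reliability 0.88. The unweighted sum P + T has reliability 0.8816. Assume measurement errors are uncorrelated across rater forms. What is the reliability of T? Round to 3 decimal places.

Var(P+T) = 2 + 2·0.52 = 3.040.
True-score variance = ρ_P + ρ_T + 2·0.52, so 0.8816 = (0.88 + ρ_T + 1.04) / 3.040.
ρ_T = 0.8816·3.040 − 0.88 − 1.04 = 0.760.

0.760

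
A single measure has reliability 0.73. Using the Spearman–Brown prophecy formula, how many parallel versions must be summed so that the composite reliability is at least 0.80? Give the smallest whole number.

k ≥ ρ*(1−ρ₁)/(ρ₁(1−ρ*)) = 0.80·0.27 / (0.73·0.20) = 1.479.
Smallest integer k = 2.

2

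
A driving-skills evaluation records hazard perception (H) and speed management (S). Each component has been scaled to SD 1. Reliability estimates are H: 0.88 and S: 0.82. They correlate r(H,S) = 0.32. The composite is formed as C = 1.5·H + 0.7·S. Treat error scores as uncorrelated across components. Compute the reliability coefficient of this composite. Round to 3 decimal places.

0.895

Var(C) = 1.5² + 0.7² + 2·[1.05·0.32] = 2.74 + 0.672 = 3.412.
Because errors are independent across components, Cov(Tᵢ,Tⱼ) = Cov(Xᵢ,Xⱼ); the off-diagonal part of the true-score variance is the same as above.
True-score variance = [1.5²·0.88 + 0.7²·0.82] + 0.672 = 2.3818 + 0.672 = 3.0538.
Reliability = 3.0538 / 3.412 = 0.895.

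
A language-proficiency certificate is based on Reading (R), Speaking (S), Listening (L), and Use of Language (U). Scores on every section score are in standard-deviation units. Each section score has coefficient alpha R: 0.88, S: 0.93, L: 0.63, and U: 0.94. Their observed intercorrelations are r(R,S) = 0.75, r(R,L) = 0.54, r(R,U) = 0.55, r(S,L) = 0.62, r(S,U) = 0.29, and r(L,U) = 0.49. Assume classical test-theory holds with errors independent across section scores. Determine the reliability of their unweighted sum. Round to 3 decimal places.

Var(R+S+L+U) = 4 + 2·[0.75 + 0.54 + 0.55 + 0.62 + 0.29 + 0.49] = 4 + 6.48 = 10.48.
Under uncorrelated errors the observed covariances equal the true-score covariances, so only the own-variance terms attenuate.
True-score variance = [0.88 + 0.93 + 0.63 + 0.94] + 6.48 = 3.38 + 6.48 = 9.86.
Reliability = 9.86 / 10.48 = 0.941.

0.941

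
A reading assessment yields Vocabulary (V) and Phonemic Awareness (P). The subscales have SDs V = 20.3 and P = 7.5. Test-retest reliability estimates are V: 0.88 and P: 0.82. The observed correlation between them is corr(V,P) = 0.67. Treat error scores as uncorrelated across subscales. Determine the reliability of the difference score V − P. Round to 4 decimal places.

0.7746

Var(V−P) = 20.3² + 7.5² − 2·20.3·7.5·0.67 = 468.34 − 204.015 = 264.325.
Under uncorrelated errors the observed covariances equal the true-score covariances, so only the own-variance terms attenuate.
True-score variance = [20.3²·0.88 + 7.5²·0.82] − 204.015 = 408.764 − 204.015 = 204.749.
Reliability = 204.749 / 264.325 = 0.7746.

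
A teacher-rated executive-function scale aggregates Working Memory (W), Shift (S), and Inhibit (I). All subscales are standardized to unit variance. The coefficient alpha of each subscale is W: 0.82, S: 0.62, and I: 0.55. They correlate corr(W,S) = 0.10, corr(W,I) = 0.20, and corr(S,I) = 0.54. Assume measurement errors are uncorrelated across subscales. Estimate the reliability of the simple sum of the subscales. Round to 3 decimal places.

0.784

Var(W+S+I) = 3 + 2·[0.10 + 0.20 + 0.54] = 3 + 1.68 = 4.68.
Under uncorrelated errors the observed covariances equal the true-score covariances, so only the own-variance terms attenuate.
True-score variance = [0.82 + 0.62 + 0.55] + 1.68 = 1.99 + 1.68 = 3.67.
Reliability = 3.67 / 4.68 = 0.784.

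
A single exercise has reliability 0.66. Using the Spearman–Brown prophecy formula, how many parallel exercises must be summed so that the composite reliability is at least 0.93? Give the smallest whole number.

k ≥ ρ*(1−ρ₁)/(ρ₁(1−ρ*)) = 0.93·0.34 / (0.66·0.07) = 6.844.
Smallest integer k = 7.

7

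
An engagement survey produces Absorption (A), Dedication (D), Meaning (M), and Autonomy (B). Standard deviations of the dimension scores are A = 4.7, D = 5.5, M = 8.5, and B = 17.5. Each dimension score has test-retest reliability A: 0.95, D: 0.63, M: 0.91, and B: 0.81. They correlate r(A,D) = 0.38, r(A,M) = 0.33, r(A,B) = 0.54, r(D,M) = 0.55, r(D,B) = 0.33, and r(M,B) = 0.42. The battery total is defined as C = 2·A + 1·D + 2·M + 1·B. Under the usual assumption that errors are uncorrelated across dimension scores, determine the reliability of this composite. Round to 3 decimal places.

Var(C) = 2²·4.7² + 5.5² + 2²·8.5² + 17.5² + 2·[2·4.7·5.5·0.38 + 4·4.7·8.5·0.33 + 2·4.7·17.5·0.54 + 2·5.5·8.5·0.55 + 5.5·17.5·0.33 + 2·8.5·17.5·0.42] = 713.86 + 738.695 = 1452.56.
Because errors are independent across components, Cov(Tᵢ,Tⱼ) = Cov(Xᵢ,Xⱼ); the off-diagonal part of the true-score variance is the same as above.
True-score variance = [2²·4.7²·0.95 + 5.5²·0.63 + 2²·8.5²·0.91 + 17.5²·0.81] + 738.695 = 614.052 + 738.695 = 1352.75.
Reliability = 1352.75 / 1452.56 = 0.931.

0.931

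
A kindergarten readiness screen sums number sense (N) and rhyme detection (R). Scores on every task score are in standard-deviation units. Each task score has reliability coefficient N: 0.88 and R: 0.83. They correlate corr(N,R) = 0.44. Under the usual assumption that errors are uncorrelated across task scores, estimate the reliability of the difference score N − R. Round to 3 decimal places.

0.741

Var(N−R) = 1 + 1 − 2·0.44 = 2 − 0.88 = 1.12.
Because errors are independent across components, Cov(Tᵢ,Tⱼ) = Cov(Xᵢ,Xⱼ); the off-diagonal part of the true-score variance is the same as above.
True-score variance = [0.88 + 0.83] − 0.88 = 1.71 − 0.88 = 0.83.
Reliability = 0.83 / 1.12 = 0.741.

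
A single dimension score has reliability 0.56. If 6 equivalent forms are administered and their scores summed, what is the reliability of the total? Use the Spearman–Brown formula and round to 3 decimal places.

0.884

ρ_k = kρ / (1 + (k−1)ρ) = 6·0.56 / (1 + 5·0.56) = 3.360 / 3.800 = 0.884.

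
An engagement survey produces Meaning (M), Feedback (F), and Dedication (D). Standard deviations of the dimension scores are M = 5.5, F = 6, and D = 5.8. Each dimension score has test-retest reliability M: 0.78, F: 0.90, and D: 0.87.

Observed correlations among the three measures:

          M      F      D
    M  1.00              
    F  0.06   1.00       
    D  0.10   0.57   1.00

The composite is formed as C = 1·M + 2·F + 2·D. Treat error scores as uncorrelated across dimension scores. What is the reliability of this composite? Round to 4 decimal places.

0.9210

Var(C) = 5.5² + 2²·6² + 2²·5.8² + 2·[2·5.5·6·0.06 + 2·5.5·5.8·0.10 + 4·6·5.8·0.57] = 308.81 + 179.368 = 488.178.
Because errors are independent across components, Cov(Tᵢ,Tⱼ) = Cov(Xᵢ,Xⱼ); the off-diagonal part of the true-score variance is the same as above.
True-score variance = [5.5²·0.78 + 2²·6²·0.90 + 2²·5.8²·0.87] + 179.368 = 270.262 + 179.368 = 449.63.
Reliability = 449.63 / 488.178 = 0.9210.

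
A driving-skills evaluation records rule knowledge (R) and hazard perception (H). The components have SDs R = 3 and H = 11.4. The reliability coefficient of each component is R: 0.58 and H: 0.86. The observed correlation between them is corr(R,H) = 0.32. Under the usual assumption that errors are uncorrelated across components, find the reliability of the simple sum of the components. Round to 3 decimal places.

Var(R+H) = 3² + 11.4² + 2·[3·11.4·0.32] = 138.96 + 21.888 = 160.848.
With uncorrelated errors the cross-covariances are all true-score covariance, so they carry over unchanged; only the diagonal terms shrink to ρᵢσᵢ².
True-score variance = [3²·0.58 + 11.4²·0.86] + 21.888 = 116.986 + 21.888 = 138.874.
Reliability = 138.874 / 160.848 = 0.863.

0.863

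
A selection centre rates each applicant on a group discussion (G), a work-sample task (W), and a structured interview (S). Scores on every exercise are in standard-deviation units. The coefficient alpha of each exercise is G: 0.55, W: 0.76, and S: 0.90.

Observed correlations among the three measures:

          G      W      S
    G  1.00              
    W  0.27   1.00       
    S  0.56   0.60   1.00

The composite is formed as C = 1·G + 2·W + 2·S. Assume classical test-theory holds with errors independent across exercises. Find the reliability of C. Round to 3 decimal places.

Var(C) = 1 + 2² + 2² + 2·[2·0.27 + 2·0.56 + 4·0.60] = 9 + 8.12 = 17.12.
With uncorrelated errors the cross-covariances are all true-score covariance, so they carry over unchanged; only the diagonal terms shrink to ρᵢσᵢ².
True-score variance = [0.55 + 2²·0.76 + 2²·0.90] + 8.12 = 7.19 + 8.12 = 15.31.
Reliability = 15.31 / 17.12 = 0.894.

0.894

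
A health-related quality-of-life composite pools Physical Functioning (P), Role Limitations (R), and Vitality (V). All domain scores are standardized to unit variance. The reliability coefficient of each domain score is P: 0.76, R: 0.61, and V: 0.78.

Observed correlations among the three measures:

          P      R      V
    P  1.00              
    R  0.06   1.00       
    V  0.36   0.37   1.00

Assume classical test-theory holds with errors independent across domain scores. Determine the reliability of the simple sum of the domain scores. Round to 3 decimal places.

0.814

Var(P+R+V) = 3 + 2·[0.06 + 0.36 + 0.37] = 3 + 1.58 = 4.58.
Under uncorrelated errors the observed covariances equal the true-score covariances, so only the own-variance terms attenuate.
True-score variance = [0.76 + 0.61 + 0.78] + 1.58 = 2.15 + 1.58 = 3.73.
Reliability = 3.73 / 4.58 = 0.814.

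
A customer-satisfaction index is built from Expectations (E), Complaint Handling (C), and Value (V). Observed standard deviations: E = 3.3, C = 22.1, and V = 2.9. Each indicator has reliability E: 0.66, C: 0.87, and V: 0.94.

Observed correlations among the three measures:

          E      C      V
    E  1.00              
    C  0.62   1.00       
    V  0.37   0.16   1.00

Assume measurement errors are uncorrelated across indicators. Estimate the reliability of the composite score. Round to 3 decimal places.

0.892

Var(E+C+V) = 3.3² + 22.1² + 2.9² + 2·[3.3·22.1·0.62 + 3.3·2.9·0.37 + 22.1·2.9·0.16] = 507.71 + 118.024 = 625.734.
With uncorrelated errors the cross-covariances are all true-score covariance, so they carry over unchanged; only the diagonal terms shrink to ρᵢσᵢ².
True-score variance = [3.3²·0.66 + 22.1²·0.87 + 2.9²·0.94] + 118.024 = 440.01 + 118.024 = 558.033.
Reliability = 558.033 / 625.734 = 0.892.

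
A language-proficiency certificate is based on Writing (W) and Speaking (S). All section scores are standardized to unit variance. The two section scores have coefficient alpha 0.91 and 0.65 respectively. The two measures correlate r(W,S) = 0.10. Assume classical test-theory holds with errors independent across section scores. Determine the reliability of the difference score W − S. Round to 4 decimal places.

0.7556

Var(W−S) = 1 + 1 − 2·0.10 = 2 − 0.2 = 1.8.
Under uncorrelated errors the observed covariances equal the true-score covariances, so only the own-variance terms attenuate.
True-score variance = [0.91 + 0.65] − 0.2 = 1.56 − 0.2 = 1.36.
Reliability = 1.36 / 1.8 = 0.7556.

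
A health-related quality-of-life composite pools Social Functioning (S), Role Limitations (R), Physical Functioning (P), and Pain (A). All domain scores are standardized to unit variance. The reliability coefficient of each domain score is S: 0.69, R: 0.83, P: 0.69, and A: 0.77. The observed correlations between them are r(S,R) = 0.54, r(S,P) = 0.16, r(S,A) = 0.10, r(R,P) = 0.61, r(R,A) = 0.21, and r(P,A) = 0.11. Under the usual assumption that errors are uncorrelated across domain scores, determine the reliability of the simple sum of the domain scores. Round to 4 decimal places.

Var(S+R+P+A) = 4 + 2·[0.54 + 0.16 + 0.10 + 0.61 + 0.21 + 0.11] = 4 + 3.46 = 7.46.
With uncorrelated errors the cross-covariances are all true-score covariance, so they carry over unchanged; only the diagonal terms shrink to ρᵢσᵢ².
True-score variance = [0.69 + 0.83 + 0.69 + 0.77] + 3.46 = 2.98 + 3.46 = 6.44.
Reliability = 6.44 / 7.46 = 0.8633.

0.8633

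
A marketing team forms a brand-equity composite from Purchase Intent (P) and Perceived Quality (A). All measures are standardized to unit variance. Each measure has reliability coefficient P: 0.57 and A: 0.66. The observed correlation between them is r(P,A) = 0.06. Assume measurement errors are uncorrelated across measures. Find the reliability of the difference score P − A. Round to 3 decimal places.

Var(P−A) = 1 + 1 − 2·0.06 = 2 − 0.12 = 1.88.
Because errors are independent across components, Cov(Tᵢ,Tⱼ) = Cov(Xᵢ,Xⱼ); the off-diagonal part of the true-score variance is the same as above.
True-score variance = [0.57 + 0.66] − 0.12 = 1.23 − 0.12 = 1.11.
Reliability = 1.11 / 1.88 = 0.590.

0.590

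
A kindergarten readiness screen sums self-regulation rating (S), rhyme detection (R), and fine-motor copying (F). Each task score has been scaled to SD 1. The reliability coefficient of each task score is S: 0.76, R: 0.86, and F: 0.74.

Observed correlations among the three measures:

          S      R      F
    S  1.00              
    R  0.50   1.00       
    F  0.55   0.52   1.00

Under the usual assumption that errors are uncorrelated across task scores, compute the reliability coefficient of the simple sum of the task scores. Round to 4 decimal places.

0.8958

Var(S+R+F) = 3 + 2·[0.50 + 0.55 + 0.52] = 3 + 3.14 = 6.14.
Under uncorrelated errors the observed covariances equal the true-score covariances, so only the own-variance terms attenuate.
True-score variance = [0.76 + 0.86 + 0.74] + 3.14 = 2.36 + 3.14 = 5.5.
Reliability = 5.5 / 6.14 = 0.8958.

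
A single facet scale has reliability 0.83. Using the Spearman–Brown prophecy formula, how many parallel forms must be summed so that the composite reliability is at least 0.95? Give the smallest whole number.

k ≥ ρ*(1−ρ₁)/(ρ₁(1−ρ*)) = 0.95·0.17 / (0.83·0.05) = 3.892.
Smallest integer k = 4.

4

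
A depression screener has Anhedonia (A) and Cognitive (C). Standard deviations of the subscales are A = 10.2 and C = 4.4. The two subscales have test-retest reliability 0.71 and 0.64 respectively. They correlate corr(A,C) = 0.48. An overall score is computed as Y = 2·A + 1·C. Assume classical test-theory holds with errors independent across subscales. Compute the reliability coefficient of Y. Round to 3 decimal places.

Var(Y) = 2²·10.2² + 4.4² + 2·[2·10.2·4.4·0.48] = 435.52 + 86.1696 = 521.69.
Because errors are independent across components, Cov(Tᵢ,Tⱼ) = Cov(Xᵢ,Xⱼ); the off-diagonal part of the true-score variance is the same as above.
True-score variance = [2²·10.2²·0.71 + 4.4²·0.64] + 86.1696 = 307.864 + 86.1696 = 394.034.
Reliability = 394.034 / 521.69 = 0.755.

0.755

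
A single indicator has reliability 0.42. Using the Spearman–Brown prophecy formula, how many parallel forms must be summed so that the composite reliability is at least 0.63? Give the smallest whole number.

3

k ≥ ρ*(1−ρ₁)/(ρ₁(1−ρ*)) = 0.63·0.58 / (0.42·0.37) = 2.351.
Smallest integer k = 3.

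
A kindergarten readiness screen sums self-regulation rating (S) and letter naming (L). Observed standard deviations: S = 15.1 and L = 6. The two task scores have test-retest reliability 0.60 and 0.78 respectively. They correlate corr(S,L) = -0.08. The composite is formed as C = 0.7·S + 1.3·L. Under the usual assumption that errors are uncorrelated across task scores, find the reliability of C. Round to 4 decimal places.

0.6356

Var(C) = 0.7²·15.1² + 1.3²·6² + 2·[0.91·15.1·6·(-0.08)] = 172.565 − 13.1914 = 159.374.
With uncorrelated errors the cross-covariances are all true-score covariance, so they carry over unchanged; only the diagonal terms shrink to ρᵢσᵢ².
True-score variance = [0.7²·15.1²·0.60 + 1.3²·6²·0.78] − 13.1914 = 114.49 − 13.1914 = 101.299.
Reliability = 101.299 / 159.374 = 0.6356.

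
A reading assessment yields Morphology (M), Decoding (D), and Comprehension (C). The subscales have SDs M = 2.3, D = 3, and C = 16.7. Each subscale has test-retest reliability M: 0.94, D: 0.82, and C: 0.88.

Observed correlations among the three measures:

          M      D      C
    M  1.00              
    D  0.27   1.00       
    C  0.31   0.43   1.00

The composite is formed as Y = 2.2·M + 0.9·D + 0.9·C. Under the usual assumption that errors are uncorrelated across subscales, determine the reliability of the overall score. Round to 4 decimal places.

0.9140

Var(Y) = 2.2²·2.3² + 0.9²·3² + 0.9²·16.7² + 2·[1.98·2.3·3·0.27 + 1.98·2.3·16.7·0.31 + 0.81·3·16.7·0.43] = 258.795 + 89.4293 = 348.224.
Because errors are independent across components, Cov(Tᵢ,Tⱼ) = Cov(Xᵢ,Xⱼ); the off-diagonal part of the true-score variance is the same as above.
True-score variance = [2.2²·2.3²·0.94 + 0.9²·3²·0.82 + 0.9²·16.7²·0.88] + 89.4293 = 228.838 + 89.4293 = 318.267.
Reliability = 318.267 / 348.224 = 0.9140.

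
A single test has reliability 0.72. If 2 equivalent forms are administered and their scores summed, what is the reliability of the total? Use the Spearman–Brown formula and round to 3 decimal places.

ρ_k = kρ / (1 + (k−1)ρ) = 2·0.72 / (1 + 1·0.72) = 1.440 / 1.720 = 0.837.

0.837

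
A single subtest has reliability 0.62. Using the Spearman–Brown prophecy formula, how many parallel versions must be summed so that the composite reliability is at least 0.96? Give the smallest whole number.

15

k ≥ ρ*(1−ρ₁)/(ρ₁(1−ρ*)) = 0.96·0.38 / (0.62·0.04) = 14.710.
Smallest integer k = 15.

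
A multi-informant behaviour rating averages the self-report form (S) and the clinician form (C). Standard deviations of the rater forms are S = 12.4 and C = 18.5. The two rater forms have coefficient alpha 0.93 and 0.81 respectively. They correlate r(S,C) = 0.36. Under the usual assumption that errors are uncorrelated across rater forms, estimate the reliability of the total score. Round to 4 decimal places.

Var(S+C) = 12.4² + 18.5² + 2·[12.4·18.5·0.36] = 496.01 + 165.168 = 661.178.
With uncorrelated errors the cross-covariances are all true-score covariance, so they carry over unchanged; only the diagonal terms shrink to ρᵢσᵢ².
True-score variance = [12.4²·0.93 + 18.5²·0.81] + 165.168 = 420.219 + 165.168 = 585.387.
Reliability = 585.387 / 661.178 = 0.8854.

0.8854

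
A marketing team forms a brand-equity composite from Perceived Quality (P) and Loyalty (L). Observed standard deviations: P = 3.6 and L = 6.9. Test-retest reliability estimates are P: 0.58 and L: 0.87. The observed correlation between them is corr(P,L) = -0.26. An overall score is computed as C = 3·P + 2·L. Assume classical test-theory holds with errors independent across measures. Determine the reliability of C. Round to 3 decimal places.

Var(C) = 3²·3.6² + 2²·6.9² + 2·[6·3.6·6.9·(-0.26)] = 307.08 − 77.5008 = 229.579.
With uncorrelated errors the cross-covariances are all true-score covariance, so they carry over unchanged; only the diagonal terms shrink to ρᵢσᵢ².
True-score variance = [3²·3.6²·0.58 + 2²·6.9²·0.87] − 77.5008 = 233.334 − 77.5008 = 155.833.
Reliability = 155.833 / 229.579 = 0.679.

0.679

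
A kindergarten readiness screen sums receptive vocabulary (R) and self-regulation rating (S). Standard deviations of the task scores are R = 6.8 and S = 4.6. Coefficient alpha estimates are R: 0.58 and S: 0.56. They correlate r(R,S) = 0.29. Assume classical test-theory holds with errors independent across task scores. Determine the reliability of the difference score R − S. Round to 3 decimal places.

Var(R−S) = 6.8² + 4.6² − 2·6.8·4.6·0.29 = 67.4 − 18.1424 = 49.2576.
Because errors are independent across components, Cov(Tᵢ,Tⱼ) = Cov(Xᵢ,Xⱼ); the off-diagonal part of the true-score variance is the same as above.
True-score variance = [6.8²·0.58 + 4.6²·0.56] − 18.1424 = 38.6688 − 18.1424 = 20.5264.
Reliability = 20.5264 / 49.2576 = 0.417.

0.417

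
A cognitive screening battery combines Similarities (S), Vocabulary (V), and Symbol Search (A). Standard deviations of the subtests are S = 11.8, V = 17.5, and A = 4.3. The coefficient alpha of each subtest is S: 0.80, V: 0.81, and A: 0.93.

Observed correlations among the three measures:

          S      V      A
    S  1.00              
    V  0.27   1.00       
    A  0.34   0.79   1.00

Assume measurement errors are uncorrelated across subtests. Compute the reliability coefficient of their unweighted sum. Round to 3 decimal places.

0.880

Var(S+V+A) = 11.8² + 17.5² + 4.3² + 2·[11.8·17.5·0.27 + 11.8·4.3·0.34 + 17.5·4.3·0.79] = 463.98 + 264.908 = 728.888.
Because errors are independent across components, Cov(Tᵢ,Tⱼ) = Cov(Xᵢ,Xⱼ); the off-diagonal part of the true-score variance is the same as above.
True-score variance = [11.8²·0.80 + 17.5²·0.81 + 4.3²·0.93] + 264.908 = 376.65 + 264.908 = 641.558.
Reliability = 641.558 / 728.888 = 0.880.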